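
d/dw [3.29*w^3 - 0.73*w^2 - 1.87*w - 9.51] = 9.87*w^2 - 1.46*w - 1.87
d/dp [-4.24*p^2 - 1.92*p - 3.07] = -8.48*p - 1.92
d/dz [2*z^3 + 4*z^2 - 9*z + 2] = 6*z^2 + 8*z - 9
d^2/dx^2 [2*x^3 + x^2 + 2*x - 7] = 12*x + 2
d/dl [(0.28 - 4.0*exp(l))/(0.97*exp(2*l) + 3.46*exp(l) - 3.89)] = (3.88*exp(2*l) - 0.543200000000001*exp(l) + 14.5912)*exp(l)/(0.9409*exp(4*l) + 6.7124*exp(3*l) + 4.425*exp(2*l) - 26.9188*exp(l) + 15.1321)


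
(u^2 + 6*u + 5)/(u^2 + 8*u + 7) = (u + 5)/(u + 7)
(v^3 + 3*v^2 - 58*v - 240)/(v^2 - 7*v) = (v^3 + 3*v^2 - 58*v - 240)/(v*(v - 7))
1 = 1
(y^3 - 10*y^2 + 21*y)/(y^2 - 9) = y*(y - 7)/(y + 3)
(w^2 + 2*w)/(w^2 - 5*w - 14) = w/(w - 7)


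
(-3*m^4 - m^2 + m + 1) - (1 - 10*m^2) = -3*m^4 + 9*m^2 + m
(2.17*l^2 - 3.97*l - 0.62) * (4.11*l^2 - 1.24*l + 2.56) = 8.9187*l^4 - 19.0075*l^3 + 7.9298*l^2 - 9.3944*l - 1.5872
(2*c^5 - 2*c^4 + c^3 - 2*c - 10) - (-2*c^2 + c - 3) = 2*c^5 - 2*c^4 + c^3 + 2*c^2 - 3*c - 7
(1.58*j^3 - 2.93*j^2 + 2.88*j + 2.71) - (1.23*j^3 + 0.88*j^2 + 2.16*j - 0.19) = 0.35*j^3 - 3.81*j^2 + 0.72*j + 2.9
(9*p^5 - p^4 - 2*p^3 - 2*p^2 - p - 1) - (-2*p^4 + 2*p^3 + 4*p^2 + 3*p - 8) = 9*p^5 + p^4 - 4*p^3 - 6*p^2 - 4*p + 7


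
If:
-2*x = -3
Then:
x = 3/2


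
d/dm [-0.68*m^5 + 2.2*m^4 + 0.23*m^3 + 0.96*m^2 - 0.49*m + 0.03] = -3.4*m^4 + 8.8*m^3 + 0.69*m^2 + 1.92*m - 0.49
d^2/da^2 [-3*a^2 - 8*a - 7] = -6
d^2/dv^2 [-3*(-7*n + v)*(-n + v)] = -6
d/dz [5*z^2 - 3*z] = 10*z - 3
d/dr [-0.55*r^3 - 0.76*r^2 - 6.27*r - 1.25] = -1.65*r^2 - 1.52*r - 6.27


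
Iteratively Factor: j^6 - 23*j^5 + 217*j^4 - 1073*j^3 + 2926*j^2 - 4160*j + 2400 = (j - 5)*(j^5 - 18*j^4 + 127*j^3 - 438*j^2 + 736*j - 480) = (j - 5)*(j - 2)*(j^4 - 16*j^3 + 95*j^2 - 248*j + 240) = (j - 5)^2*(j - 2)*(j^3 - 11*j^2 + 40*j - 48) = (j - 5)^2*(j - 4)*(j - 2)*(j^2 - 7*j + 12) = (j - 5)^2*(j - 4)^2*(j - 2)*(j - 3)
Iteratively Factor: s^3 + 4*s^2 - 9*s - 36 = (s + 4)*(s^2 - 9) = (s + 3)*(s + 4)*(s - 3)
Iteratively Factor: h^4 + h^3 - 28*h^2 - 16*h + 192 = (h - 4)*(h^3 + 5*h^2 - 8*h - 48) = (h - 4)*(h + 4)*(h^2 + h - 12) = (h - 4)*(h + 4)^2*(h - 3)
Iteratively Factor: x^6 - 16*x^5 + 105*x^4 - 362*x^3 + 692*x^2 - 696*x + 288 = (x - 2)*(x^5 - 14*x^4 + 77*x^3 - 208*x^2 + 276*x - 144) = (x - 3)*(x - 2)*(x^4 - 11*x^3 + 44*x^2 - 76*x + 48) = (x - 4)*(x - 3)*(x - 2)*(x^3 - 7*x^2 + 16*x - 12) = (x - 4)*(x - 3)*(x - 2)^2*(x^2 - 5*x + 6) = (x - 4)*(x - 3)*(x - 2)^3*(x - 3)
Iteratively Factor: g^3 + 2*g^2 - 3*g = (g + 3)*(g^2 - g) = g*(g + 3)*(g - 1)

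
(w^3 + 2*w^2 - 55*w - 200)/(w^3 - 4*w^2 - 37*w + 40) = (w + 5)/(w - 1)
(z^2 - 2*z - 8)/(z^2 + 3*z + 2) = (z - 4)/(z + 1)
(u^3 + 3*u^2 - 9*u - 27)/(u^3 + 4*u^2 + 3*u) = (u^2 - 9)/(u*(u + 1))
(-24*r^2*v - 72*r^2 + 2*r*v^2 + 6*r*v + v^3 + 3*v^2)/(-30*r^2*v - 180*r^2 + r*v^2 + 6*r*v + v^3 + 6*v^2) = (4*r*v + 12*r - v^2 - 3*v)/(5*r*v + 30*r - v^2 - 6*v)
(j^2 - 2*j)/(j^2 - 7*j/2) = 2*(j - 2)/(2*j - 7)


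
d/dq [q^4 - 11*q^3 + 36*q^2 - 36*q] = 4*q^3 - 33*q^2 + 72*q - 36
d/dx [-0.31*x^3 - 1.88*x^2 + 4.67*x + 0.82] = -0.93*x^2 - 3.76*x + 4.67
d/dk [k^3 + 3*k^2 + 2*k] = 3*k^2 + 6*k + 2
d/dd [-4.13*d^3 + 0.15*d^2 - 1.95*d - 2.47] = -12.39*d^2 + 0.3*d - 1.95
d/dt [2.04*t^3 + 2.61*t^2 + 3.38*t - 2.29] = 6.12*t^2 + 5.22*t + 3.38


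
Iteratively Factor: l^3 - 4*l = (l - 2)*(l^2 + 2*l) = l*(l - 2)*(l + 2)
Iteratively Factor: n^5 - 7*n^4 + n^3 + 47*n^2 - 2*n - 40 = (n - 4)*(n^4 - 3*n^3 - 11*n^2 + 3*n + 10) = (n - 4)*(n - 1)*(n^3 - 2*n^2 - 13*n - 10) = (n - 4)*(n - 1)*(n + 1)*(n^2 - 3*n - 10) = (n - 5)*(n - 4)*(n - 1)*(n + 1)*(n + 2)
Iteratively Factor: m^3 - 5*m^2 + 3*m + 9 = (m - 3)*(m^2 - 2*m - 3) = (m - 3)^2*(m + 1)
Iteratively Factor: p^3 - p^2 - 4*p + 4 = (p + 2)*(p^2 - 3*p + 2) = (p - 2)*(p + 2)*(p - 1)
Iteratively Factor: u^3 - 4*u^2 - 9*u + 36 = (u - 3)*(u^2 - u - 12) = (u - 4)*(u - 3)*(u + 3)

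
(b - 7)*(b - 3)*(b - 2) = b^3 - 12*b^2 + 41*b - 42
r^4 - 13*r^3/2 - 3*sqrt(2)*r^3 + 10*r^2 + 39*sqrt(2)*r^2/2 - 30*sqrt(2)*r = r*(r - 4)*(r - 5/2)*(r - 3*sqrt(2))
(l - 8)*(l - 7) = l^2 - 15*l + 56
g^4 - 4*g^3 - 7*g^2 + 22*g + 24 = (g - 4)*(g - 3)*(g + 1)*(g + 2)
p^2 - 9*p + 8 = (p - 8)*(p - 1)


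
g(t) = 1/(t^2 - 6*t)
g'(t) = (6 - 2*t)/(t^2 - 6*t)^2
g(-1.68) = 0.08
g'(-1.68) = 0.06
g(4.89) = -0.18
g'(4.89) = -0.13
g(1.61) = -0.14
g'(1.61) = 0.06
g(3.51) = -0.11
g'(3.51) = -0.01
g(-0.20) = 0.81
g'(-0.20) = 4.16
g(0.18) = -0.95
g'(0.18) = 5.14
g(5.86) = -1.22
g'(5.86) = -8.50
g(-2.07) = 0.06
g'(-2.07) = 0.04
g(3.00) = -0.11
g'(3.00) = 0.00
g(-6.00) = 0.01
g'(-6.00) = 0.00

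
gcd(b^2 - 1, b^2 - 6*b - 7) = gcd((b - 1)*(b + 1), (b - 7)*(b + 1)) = b + 1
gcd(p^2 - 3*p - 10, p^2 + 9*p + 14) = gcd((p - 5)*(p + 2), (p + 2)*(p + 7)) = p + 2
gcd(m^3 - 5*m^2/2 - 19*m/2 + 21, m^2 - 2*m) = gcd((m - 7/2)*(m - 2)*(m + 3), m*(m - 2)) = m - 2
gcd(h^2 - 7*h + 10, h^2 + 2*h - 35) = h - 5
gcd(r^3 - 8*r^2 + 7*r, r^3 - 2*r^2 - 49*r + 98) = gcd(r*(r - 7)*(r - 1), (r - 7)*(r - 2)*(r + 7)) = r - 7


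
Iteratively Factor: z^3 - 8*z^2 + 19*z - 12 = (z - 4)*(z^2 - 4*z + 3) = (z - 4)*(z - 1)*(z - 3)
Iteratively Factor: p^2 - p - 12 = (p - 4)*(p + 3)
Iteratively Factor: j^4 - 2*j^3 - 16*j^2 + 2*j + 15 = (j + 1)*(j^3 - 3*j^2 - 13*j + 15) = (j + 1)*(j + 3)*(j^2 - 6*j + 5) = (j - 5)*(j + 1)*(j + 3)*(j - 1)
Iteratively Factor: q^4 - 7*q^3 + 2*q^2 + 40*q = (q)*(q^3 - 7*q^2 + 2*q + 40) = q*(q + 2)*(q^2 - 9*q + 20) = q*(q - 4)*(q + 2)*(q - 5)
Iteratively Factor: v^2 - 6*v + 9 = (v - 3)*(v - 3)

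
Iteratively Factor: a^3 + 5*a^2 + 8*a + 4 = (a + 2)*(a^2 + 3*a + 2) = (a + 1)*(a + 2)*(a + 2)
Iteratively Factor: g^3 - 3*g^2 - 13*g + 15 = (g - 5)*(g^2 + 2*g - 3) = (g - 5)*(g + 3)*(g - 1)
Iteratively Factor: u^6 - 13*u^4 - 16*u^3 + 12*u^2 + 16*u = (u + 2)*(u^5 - 2*u^4 - 9*u^3 + 2*u^2 + 8*u) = u*(u + 2)*(u^4 - 2*u^3 - 9*u^2 + 2*u + 8) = u*(u - 1)*(u + 2)*(u^3 - u^2 - 10*u - 8) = u*(u - 1)*(u + 2)^2*(u^2 - 3*u - 4) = u*(u - 1)*(u + 1)*(u + 2)^2*(u - 4)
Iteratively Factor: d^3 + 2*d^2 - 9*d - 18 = (d + 2)*(d^2 - 9) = (d - 3)*(d + 2)*(d + 3)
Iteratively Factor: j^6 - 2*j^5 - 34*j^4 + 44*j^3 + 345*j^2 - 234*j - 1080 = (j - 5)*(j^5 + 3*j^4 - 19*j^3 - 51*j^2 + 90*j + 216) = (j - 5)*(j - 3)*(j^4 + 6*j^3 - j^2 - 54*j - 72) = (j - 5)*(j - 3)^2*(j^3 + 9*j^2 + 26*j + 24) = (j - 5)*(j - 3)^2*(j + 2)*(j^2 + 7*j + 12) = (j - 5)*(j - 3)^2*(j + 2)*(j + 3)*(j + 4)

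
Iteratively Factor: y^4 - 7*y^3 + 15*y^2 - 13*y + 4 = (y - 4)*(y^3 - 3*y^2 + 3*y - 1) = (y - 4)*(y - 1)*(y^2 - 2*y + 1) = (y - 4)*(y - 1)^2*(y - 1)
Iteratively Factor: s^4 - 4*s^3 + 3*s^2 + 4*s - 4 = (s + 1)*(s^3 - 5*s^2 + 8*s - 4) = (s - 2)*(s + 1)*(s^2 - 3*s + 2) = (s - 2)^2*(s + 1)*(s - 1)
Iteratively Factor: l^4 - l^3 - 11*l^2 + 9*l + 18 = (l + 3)*(l^3 - 4*l^2 + l + 6) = (l - 3)*(l + 3)*(l^2 - l - 2) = (l - 3)*(l + 1)*(l + 3)*(l - 2)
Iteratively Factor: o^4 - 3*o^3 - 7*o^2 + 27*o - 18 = (o - 1)*(o^3 - 2*o^2 - 9*o + 18) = (o - 1)*(o + 3)*(o^2 - 5*o + 6) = (o - 2)*(o - 1)*(o + 3)*(o - 3)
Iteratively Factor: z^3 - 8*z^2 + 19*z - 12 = (z - 1)*(z^2 - 7*z + 12) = (z - 3)*(z - 1)*(z - 4)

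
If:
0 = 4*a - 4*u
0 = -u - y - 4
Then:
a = -y - 4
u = -y - 4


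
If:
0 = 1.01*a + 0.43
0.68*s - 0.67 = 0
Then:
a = -0.43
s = 0.99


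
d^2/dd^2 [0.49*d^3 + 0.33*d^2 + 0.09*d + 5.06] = 2.94*d + 0.66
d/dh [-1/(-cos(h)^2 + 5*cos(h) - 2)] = (2*cos(h) - 5)*sin(h)/(cos(h)^2 - 5*cos(h) + 2)^2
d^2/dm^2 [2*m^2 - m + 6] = 4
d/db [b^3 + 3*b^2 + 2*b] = 3*b^2 + 6*b + 2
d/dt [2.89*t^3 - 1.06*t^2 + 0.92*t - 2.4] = 8.67*t^2 - 2.12*t + 0.92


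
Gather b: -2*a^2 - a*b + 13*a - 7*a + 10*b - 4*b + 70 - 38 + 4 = -2*a^2 + 6*a + b*(6 - a) + 36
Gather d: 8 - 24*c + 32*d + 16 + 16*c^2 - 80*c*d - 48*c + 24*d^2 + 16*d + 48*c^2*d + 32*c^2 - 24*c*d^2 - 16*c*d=48*c^2 - 72*c + d^2*(24 - 24*c) + d*(48*c^2 - 96*c + 48) + 24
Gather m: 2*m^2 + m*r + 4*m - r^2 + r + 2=2*m^2 + m*(r + 4) - r^2 + r + 2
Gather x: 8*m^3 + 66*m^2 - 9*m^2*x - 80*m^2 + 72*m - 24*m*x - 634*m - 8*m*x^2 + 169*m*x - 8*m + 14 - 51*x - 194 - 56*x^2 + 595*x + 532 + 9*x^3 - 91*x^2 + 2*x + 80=8*m^3 - 14*m^2 - 570*m + 9*x^3 + x^2*(-8*m - 147) + x*(-9*m^2 + 145*m + 546) + 432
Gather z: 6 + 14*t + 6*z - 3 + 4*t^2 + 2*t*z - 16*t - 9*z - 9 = 4*t^2 - 2*t + z*(2*t - 3) - 6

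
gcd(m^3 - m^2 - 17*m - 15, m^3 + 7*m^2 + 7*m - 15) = m + 3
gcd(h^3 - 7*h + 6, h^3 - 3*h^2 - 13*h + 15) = h^2 + 2*h - 3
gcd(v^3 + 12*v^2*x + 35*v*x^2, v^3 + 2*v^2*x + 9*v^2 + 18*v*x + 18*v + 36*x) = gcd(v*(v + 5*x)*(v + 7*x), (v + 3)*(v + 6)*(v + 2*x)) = 1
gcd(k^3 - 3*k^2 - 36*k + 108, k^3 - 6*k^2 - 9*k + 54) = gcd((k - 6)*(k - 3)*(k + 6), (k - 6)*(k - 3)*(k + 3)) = k^2 - 9*k + 18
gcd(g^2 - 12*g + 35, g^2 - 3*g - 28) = g - 7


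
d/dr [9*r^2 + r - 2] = 18*r + 1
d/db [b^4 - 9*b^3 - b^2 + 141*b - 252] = 4*b^3 - 27*b^2 - 2*b + 141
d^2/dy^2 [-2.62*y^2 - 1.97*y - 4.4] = -5.24000000000000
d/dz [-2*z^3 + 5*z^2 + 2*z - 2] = -6*z^2 + 10*z + 2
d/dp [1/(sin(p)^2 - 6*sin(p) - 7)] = 2*(3 - sin(p))*cos(p)/((sin(p) - 7)^2*(sin(p) + 1)^2)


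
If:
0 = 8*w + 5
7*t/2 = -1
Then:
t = -2/7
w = -5/8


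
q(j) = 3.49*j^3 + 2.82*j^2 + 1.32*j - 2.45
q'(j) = 10.47*j^2 + 5.64*j + 1.32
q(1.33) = 12.50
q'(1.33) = 27.34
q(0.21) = -2.02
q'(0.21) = 2.97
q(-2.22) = -29.67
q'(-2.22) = 40.40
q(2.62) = 83.13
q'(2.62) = 87.97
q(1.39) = 14.21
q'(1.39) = 29.39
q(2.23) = 53.22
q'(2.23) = 65.96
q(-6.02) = -669.60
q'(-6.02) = 346.80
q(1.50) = 17.65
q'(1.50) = 33.34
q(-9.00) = -2330.12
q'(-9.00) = 798.63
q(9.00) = 2782.06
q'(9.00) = 900.15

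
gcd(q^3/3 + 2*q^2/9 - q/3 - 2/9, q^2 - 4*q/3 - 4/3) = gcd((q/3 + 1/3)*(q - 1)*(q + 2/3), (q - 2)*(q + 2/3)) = q + 2/3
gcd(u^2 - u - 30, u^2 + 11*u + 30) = u + 5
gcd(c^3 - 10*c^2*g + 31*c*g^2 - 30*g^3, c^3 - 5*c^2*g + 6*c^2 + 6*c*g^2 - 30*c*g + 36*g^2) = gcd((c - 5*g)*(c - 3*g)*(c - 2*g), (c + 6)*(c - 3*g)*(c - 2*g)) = c^2 - 5*c*g + 6*g^2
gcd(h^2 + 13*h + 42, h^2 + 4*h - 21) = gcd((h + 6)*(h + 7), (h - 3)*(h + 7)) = h + 7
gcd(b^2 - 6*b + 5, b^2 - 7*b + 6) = b - 1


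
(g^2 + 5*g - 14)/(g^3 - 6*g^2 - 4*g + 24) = (g + 7)/(g^2 - 4*g - 12)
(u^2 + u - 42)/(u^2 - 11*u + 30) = (u + 7)/(u - 5)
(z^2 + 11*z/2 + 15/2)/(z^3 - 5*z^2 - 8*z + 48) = (z + 5/2)/(z^2 - 8*z + 16)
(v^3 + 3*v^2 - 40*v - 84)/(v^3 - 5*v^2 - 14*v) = (v^2 + v - 42)/(v*(v - 7))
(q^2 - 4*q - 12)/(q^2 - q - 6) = (q - 6)/(q - 3)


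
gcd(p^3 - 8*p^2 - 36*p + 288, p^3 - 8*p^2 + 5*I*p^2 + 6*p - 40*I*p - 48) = p - 8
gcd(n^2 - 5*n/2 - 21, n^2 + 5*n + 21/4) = n + 7/2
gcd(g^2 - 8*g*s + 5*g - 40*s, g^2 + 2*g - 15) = g + 5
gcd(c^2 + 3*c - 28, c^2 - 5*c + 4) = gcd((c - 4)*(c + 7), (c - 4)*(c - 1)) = c - 4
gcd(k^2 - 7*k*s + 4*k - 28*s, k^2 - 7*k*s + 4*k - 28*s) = -k^2 + 7*k*s - 4*k + 28*s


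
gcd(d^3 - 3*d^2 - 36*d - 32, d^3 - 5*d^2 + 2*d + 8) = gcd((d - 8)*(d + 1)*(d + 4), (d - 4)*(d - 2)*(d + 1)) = d + 1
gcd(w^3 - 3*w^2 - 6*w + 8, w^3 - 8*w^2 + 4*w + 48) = w^2 - 2*w - 8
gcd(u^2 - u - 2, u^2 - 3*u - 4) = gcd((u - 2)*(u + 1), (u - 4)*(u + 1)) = u + 1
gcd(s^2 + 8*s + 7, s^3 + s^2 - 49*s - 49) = s^2 + 8*s + 7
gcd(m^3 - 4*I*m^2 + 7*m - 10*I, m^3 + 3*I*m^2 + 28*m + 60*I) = m^2 - 3*I*m + 10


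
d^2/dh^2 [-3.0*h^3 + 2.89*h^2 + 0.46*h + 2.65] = 5.78 - 18.0*h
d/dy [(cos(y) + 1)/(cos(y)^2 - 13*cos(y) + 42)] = (cos(y)^2 + 2*cos(y) - 55)*sin(y)/(cos(y)^2 - 13*cos(y) + 42)^2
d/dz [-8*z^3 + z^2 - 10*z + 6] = -24*z^2 + 2*z - 10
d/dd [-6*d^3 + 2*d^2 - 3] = 2*d*(2 - 9*d)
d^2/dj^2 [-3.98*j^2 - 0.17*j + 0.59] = -7.96000000000000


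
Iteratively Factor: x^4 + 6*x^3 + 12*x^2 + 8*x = (x + 2)*(x^3 + 4*x^2 + 4*x) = x*(x + 2)*(x^2 + 4*x + 4) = x*(x + 2)^2*(x + 2)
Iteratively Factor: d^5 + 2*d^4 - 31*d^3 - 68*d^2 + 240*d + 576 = (d - 4)*(d^4 + 6*d^3 - 7*d^2 - 96*d - 144) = (d - 4)*(d + 3)*(d^3 + 3*d^2 - 16*d - 48) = (d - 4)*(d + 3)^2*(d^2 - 16) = (d - 4)*(d + 3)^2*(d + 4)*(d - 4)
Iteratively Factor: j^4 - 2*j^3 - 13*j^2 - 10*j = (j + 2)*(j^3 - 4*j^2 - 5*j) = (j + 1)*(j + 2)*(j^2 - 5*j) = j*(j + 1)*(j + 2)*(j - 5)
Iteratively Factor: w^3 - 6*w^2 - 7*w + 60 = (w - 4)*(w^2 - 2*w - 15) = (w - 4)*(w + 3)*(w - 5)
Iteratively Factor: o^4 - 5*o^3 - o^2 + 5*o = (o - 1)*(o^3 - 4*o^2 - 5*o) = (o - 5)*(o - 1)*(o^2 + o) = (o - 5)*(o - 1)*(o + 1)*(o)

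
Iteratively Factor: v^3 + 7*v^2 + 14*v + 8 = (v + 2)*(v^2 + 5*v + 4) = (v + 2)*(v + 4)*(v + 1)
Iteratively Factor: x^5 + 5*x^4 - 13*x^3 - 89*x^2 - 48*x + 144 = (x - 4)*(x^4 + 9*x^3 + 23*x^2 + 3*x - 36) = (x - 4)*(x - 1)*(x^3 + 10*x^2 + 33*x + 36) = (x - 4)*(x - 1)*(x + 3)*(x^2 + 7*x + 12) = (x - 4)*(x - 1)*(x + 3)^2*(x + 4)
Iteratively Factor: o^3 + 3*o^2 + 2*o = (o)*(o^2 + 3*o + 2) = o*(o + 2)*(o + 1)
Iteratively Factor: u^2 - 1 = (u + 1)*(u - 1)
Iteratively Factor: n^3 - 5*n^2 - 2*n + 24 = (n + 2)*(n^2 - 7*n + 12) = (n - 4)*(n + 2)*(n - 3)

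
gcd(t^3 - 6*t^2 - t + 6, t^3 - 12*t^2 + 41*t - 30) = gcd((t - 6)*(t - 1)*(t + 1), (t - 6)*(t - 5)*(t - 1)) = t^2 - 7*t + 6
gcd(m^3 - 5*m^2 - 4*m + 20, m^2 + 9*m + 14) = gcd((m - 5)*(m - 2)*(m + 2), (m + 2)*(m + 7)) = m + 2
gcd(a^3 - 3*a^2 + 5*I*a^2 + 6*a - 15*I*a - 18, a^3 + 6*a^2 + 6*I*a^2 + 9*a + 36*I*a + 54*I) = a + 6*I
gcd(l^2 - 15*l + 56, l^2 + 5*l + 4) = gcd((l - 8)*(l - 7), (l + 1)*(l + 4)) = 1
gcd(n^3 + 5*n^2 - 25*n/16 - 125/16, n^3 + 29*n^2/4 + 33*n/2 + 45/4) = n + 5/4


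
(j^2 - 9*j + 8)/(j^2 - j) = (j - 8)/j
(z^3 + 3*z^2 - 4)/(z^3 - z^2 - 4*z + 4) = (z + 2)/(z - 2)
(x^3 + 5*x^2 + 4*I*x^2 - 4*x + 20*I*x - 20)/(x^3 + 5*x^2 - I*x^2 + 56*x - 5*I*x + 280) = (x^2 + 4*I*x - 4)/(x^2 - I*x + 56)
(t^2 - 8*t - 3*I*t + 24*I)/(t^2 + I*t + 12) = (t - 8)/(t + 4*I)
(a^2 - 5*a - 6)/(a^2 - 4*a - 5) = (a - 6)/(a - 5)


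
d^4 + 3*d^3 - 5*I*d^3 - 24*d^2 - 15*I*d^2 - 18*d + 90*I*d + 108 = (d - 3)*(d + 6)*(d - 3*I)*(d - 2*I)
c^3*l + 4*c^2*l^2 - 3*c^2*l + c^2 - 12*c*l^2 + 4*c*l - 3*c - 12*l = (c - 3)*(c + 4*l)*(c*l + 1)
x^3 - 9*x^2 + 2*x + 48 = (x - 8)*(x - 3)*(x + 2)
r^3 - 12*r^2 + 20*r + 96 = (r - 8)*(r - 6)*(r + 2)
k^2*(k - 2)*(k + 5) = k^4 + 3*k^3 - 10*k^2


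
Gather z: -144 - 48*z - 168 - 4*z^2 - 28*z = -4*z^2 - 76*z - 312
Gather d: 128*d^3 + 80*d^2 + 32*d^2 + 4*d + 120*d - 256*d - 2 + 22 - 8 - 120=128*d^3 + 112*d^2 - 132*d - 108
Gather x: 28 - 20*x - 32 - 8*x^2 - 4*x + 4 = -8*x^2 - 24*x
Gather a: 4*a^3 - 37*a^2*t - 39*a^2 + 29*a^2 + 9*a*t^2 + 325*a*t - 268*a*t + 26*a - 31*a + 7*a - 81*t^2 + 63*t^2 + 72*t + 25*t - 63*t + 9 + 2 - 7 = 4*a^3 + a^2*(-37*t - 10) + a*(9*t^2 + 57*t + 2) - 18*t^2 + 34*t + 4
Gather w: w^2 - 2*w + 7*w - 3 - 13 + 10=w^2 + 5*w - 6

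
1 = 1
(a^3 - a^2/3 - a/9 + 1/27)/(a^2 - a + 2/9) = (9*a^2 - 1)/(3*(3*a - 2))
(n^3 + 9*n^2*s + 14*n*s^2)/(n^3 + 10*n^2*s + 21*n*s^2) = (n + 2*s)/(n + 3*s)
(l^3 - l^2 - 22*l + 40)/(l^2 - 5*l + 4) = (l^2 + 3*l - 10)/(l - 1)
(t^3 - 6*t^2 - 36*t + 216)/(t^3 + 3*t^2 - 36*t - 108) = (t - 6)/(t + 3)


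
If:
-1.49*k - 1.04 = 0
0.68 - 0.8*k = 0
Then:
No Solution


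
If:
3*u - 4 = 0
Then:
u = 4/3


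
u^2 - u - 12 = (u - 4)*(u + 3)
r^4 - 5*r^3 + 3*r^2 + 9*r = r*(r - 3)^2*(r + 1)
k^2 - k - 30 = (k - 6)*(k + 5)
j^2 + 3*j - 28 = (j - 4)*(j + 7)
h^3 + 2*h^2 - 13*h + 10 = (h - 2)*(h - 1)*(h + 5)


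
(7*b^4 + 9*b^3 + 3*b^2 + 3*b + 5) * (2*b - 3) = 14*b^5 - 3*b^4 - 21*b^3 - 3*b^2 + b - 15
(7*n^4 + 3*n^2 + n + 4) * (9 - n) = -7*n^5 + 63*n^4 - 3*n^3 + 26*n^2 + 5*n + 36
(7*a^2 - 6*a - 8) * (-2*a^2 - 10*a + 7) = -14*a^4 - 58*a^3 + 125*a^2 + 38*a - 56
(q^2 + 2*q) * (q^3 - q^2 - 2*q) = q^5 + q^4 - 4*q^3 - 4*q^2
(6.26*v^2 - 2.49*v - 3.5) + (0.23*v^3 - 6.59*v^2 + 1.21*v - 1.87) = 0.23*v^3 - 0.33*v^2 - 1.28*v - 5.37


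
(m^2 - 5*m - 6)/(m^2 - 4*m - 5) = (m - 6)/(m - 5)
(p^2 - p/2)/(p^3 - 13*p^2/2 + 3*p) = 1/(p - 6)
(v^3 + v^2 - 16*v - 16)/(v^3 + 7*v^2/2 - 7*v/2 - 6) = 2*(v - 4)/(2*v - 3)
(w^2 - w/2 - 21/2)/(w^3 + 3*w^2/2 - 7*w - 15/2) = (2*w - 7)/(2*w^2 - 3*w - 5)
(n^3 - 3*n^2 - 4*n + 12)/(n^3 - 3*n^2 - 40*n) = (-n^3 + 3*n^2 + 4*n - 12)/(n*(-n^2 + 3*n + 40))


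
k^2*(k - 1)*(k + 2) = k^4 + k^3 - 2*k^2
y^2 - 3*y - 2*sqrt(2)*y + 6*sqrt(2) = (y - 3)*(y - 2*sqrt(2))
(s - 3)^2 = s^2 - 6*s + 9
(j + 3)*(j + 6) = j^2 + 9*j + 18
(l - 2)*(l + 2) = l^2 - 4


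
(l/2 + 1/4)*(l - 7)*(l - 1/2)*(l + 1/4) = l^4/2 - 27*l^3/8 - l^2 + 27*l/32 + 7/32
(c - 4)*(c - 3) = c^2 - 7*c + 12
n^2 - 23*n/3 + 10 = (n - 6)*(n - 5/3)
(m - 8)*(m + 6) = m^2 - 2*m - 48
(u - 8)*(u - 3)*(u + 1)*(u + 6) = u^4 - 4*u^3 - 47*u^2 + 102*u + 144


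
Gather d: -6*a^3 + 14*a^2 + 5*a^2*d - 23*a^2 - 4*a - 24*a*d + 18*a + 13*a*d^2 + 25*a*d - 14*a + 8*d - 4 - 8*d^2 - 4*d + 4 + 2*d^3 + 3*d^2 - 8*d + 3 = -6*a^3 - 9*a^2 + 2*d^3 + d^2*(13*a - 5) + d*(5*a^2 + a - 4) + 3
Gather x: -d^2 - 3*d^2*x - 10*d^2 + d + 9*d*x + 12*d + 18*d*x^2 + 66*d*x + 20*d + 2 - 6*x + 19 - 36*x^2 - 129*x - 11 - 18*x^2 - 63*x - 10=-11*d^2 + 33*d + x^2*(18*d - 54) + x*(-3*d^2 + 75*d - 198)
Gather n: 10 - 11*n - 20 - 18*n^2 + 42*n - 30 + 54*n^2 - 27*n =36*n^2 + 4*n - 40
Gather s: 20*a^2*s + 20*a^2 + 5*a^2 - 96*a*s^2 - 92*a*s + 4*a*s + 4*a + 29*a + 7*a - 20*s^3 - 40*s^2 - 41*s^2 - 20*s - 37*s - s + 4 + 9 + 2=25*a^2 + 40*a - 20*s^3 + s^2*(-96*a - 81) + s*(20*a^2 - 88*a - 58) + 15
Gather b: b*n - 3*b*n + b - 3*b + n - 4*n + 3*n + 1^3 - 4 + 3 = b*(-2*n - 2)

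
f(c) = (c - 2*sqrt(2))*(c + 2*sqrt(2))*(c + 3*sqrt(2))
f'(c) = (c - 2*sqrt(2))*(c + 2*sqrt(2)) + (c - 2*sqrt(2))*(c + 3*sqrt(2)) + (c + 2*sqrt(2))*(c + 3*sqrt(2))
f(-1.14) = -20.79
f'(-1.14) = -13.77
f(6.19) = 316.28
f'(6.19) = 159.47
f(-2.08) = -7.94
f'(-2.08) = -12.67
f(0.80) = -37.11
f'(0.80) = 0.71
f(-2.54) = -2.64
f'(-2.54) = -10.20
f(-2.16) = -6.94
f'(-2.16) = -12.33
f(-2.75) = -0.65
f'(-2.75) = -8.65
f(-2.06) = -8.20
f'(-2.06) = -12.75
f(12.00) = 2209.00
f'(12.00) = 525.82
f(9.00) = 966.71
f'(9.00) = 311.37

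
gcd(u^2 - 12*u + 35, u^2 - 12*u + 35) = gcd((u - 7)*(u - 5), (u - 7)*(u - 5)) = u^2 - 12*u + 35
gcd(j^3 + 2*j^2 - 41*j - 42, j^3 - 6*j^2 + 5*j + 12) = j + 1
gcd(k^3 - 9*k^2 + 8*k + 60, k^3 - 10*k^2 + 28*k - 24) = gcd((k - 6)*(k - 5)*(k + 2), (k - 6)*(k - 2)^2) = k - 6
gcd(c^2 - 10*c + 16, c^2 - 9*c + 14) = c - 2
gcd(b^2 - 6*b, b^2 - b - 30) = b - 6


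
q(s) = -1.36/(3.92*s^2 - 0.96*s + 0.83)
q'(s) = -1.36*(0.96 - 7.84*s)/(3.92*s^2 - 0.96*s + 0.83)^2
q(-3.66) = -0.02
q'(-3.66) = -0.01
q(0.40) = -1.27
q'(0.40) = 2.57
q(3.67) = -0.03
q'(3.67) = 0.02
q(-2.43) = -0.05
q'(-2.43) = -0.04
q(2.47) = -0.06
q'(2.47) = 0.05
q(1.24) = -0.24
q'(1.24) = 0.37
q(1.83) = -0.11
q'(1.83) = 0.12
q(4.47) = -0.02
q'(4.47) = 0.01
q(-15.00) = -0.00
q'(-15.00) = -0.00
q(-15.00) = -0.00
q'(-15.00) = -0.00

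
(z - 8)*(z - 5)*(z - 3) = z^3 - 16*z^2 + 79*z - 120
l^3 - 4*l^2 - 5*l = l*(l - 5)*(l + 1)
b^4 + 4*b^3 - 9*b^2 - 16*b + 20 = (b - 2)*(b - 1)*(b + 2)*(b + 5)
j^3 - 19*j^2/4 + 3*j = j*(j - 4)*(j - 3/4)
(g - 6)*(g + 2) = g^2 - 4*g - 12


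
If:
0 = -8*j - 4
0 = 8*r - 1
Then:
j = -1/2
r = 1/8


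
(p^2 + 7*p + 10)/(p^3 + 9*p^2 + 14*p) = (p + 5)/(p*(p + 7))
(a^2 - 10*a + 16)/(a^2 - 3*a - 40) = (a - 2)/(a + 5)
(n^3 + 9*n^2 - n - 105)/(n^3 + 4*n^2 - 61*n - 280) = (n - 3)/(n - 8)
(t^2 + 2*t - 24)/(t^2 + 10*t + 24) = (t - 4)/(t + 4)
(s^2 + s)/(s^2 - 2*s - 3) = s/(s - 3)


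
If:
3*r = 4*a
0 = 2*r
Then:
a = 0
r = 0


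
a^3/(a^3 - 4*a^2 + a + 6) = a^3/(a^3 - 4*a^2 + a + 6)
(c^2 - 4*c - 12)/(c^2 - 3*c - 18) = (c + 2)/(c + 3)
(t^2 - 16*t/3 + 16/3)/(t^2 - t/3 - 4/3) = (t - 4)/(t + 1)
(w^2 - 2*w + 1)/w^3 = (w^2 - 2*w + 1)/w^3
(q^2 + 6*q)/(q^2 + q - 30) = q/(q - 5)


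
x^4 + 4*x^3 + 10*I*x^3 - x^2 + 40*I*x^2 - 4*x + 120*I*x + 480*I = (x + 4)*(x - 3*I)*(x + 5*I)*(x + 8*I)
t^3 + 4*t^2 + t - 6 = (t - 1)*(t + 2)*(t + 3)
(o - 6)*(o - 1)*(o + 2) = o^3 - 5*o^2 - 8*o + 12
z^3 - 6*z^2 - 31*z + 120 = (z - 8)*(z - 3)*(z + 5)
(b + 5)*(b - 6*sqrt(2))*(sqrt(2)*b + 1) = sqrt(2)*b^3 - 11*b^2 + 5*sqrt(2)*b^2 - 55*b - 6*sqrt(2)*b - 30*sqrt(2)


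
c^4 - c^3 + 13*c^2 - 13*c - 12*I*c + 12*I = (c - 1)*(c - 3*I)*(c - I)*(c + 4*I)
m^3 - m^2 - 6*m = m*(m - 3)*(m + 2)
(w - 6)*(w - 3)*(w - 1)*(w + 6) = w^4 - 4*w^3 - 33*w^2 + 144*w - 108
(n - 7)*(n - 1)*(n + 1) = n^3 - 7*n^2 - n + 7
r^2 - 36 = (r - 6)*(r + 6)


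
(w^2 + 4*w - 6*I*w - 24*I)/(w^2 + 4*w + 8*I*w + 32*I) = (w - 6*I)/(w + 8*I)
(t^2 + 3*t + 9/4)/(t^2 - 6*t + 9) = (t^2 + 3*t + 9/4)/(t^2 - 6*t + 9)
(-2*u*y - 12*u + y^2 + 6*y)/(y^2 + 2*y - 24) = (-2*u + y)/(y - 4)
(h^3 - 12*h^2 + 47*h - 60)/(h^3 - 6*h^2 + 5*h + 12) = (h - 5)/(h + 1)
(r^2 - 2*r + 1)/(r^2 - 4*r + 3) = (r - 1)/(r - 3)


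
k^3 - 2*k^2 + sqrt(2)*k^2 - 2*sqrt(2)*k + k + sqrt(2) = (k - 1)^2*(k + sqrt(2))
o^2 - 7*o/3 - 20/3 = (o - 4)*(o + 5/3)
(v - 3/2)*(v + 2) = v^2 + v/2 - 3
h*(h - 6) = h^2 - 6*h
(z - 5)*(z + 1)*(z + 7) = z^3 + 3*z^2 - 33*z - 35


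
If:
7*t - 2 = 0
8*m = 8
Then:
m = 1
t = 2/7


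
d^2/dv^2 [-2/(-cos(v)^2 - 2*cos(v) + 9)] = (-8*sin(v)^4 + 84*sin(v)^2 - 21*cos(v) - 3*cos(3*v) - 24)/(-sin(v)^2 + 2*cos(v) - 8)^3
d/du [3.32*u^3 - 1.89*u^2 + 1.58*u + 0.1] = 9.96*u^2 - 3.78*u + 1.58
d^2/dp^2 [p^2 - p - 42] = 2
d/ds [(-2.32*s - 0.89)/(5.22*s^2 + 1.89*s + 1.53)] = (12.1104*s^2 + 9.2916*s - 1.8675)/(27.2484*s^4 + 19.7316*s^3 + 19.5453*s^2 + 5.7834*s + 2.3409)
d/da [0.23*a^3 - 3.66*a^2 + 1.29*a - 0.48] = 0.69*a^2 - 7.32*a + 1.29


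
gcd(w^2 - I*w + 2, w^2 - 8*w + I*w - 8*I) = w + I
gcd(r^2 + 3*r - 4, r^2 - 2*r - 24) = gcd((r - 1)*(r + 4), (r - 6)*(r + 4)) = r + 4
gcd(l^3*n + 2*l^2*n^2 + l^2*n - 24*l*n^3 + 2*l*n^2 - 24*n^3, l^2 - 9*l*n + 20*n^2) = l - 4*n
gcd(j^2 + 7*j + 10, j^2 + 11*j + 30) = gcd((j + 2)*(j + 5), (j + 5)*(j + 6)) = j + 5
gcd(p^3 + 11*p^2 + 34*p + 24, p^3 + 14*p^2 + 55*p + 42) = p^2 + 7*p + 6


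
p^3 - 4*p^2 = p^2*(p - 4)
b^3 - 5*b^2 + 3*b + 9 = (b - 3)^2*(b + 1)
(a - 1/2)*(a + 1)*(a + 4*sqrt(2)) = a^3 + a^2/2 + 4*sqrt(2)*a^2 - a/2 + 2*sqrt(2)*a - 2*sqrt(2)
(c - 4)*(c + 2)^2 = c^3 - 12*c - 16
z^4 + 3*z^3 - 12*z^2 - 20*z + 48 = (z - 2)^2*(z + 3)*(z + 4)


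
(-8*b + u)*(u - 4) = -8*b*u + 32*b + u^2 - 4*u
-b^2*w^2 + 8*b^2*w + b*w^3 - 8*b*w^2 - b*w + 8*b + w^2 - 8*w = (-b + w)*(w - 8)*(b*w + 1)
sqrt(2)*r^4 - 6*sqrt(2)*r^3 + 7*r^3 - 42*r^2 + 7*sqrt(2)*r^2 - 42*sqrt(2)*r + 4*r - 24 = (r - 6)*(r + sqrt(2))*(r + 2*sqrt(2))*(sqrt(2)*r + 1)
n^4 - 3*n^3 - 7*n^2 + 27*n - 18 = (n - 3)*(n - 2)*(n - 1)*(n + 3)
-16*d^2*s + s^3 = s*(-4*d + s)*(4*d + s)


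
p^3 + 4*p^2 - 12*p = p*(p - 2)*(p + 6)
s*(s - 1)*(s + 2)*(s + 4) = s^4 + 5*s^3 + 2*s^2 - 8*s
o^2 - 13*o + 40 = (o - 8)*(o - 5)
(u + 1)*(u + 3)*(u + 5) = u^3 + 9*u^2 + 23*u + 15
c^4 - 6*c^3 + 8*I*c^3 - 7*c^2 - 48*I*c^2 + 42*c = c*(c - 6)*(c + I)*(c + 7*I)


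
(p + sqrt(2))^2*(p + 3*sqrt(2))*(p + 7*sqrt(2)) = p^4 + 12*sqrt(2)*p^3 + 84*p^2 + 104*sqrt(2)*p + 84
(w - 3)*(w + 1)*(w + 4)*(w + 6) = w^4 + 8*w^3 + w^2 - 78*w - 72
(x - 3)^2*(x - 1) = x^3 - 7*x^2 + 15*x - 9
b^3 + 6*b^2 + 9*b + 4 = (b + 1)^2*(b + 4)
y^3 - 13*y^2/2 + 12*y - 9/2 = (y - 3)^2*(y - 1/2)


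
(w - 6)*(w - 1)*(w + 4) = w^3 - 3*w^2 - 22*w + 24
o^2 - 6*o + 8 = (o - 4)*(o - 2)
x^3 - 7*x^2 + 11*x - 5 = (x - 5)*(x - 1)^2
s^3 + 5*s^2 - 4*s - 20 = (s - 2)*(s + 2)*(s + 5)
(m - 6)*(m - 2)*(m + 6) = m^3 - 2*m^2 - 36*m + 72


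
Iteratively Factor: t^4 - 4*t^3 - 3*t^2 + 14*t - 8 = (t - 4)*(t^3 - 3*t + 2) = (t - 4)*(t - 1)*(t^2 + t - 2) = (t - 4)*(t - 1)^2*(t + 2)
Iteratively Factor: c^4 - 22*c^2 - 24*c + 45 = (c + 3)*(c^3 - 3*c^2 - 13*c + 15) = (c - 1)*(c + 3)*(c^2 - 2*c - 15) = (c - 1)*(c + 3)^2*(c - 5)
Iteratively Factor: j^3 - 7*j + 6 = (j + 3)*(j^2 - 3*j + 2) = (j - 2)*(j + 3)*(j - 1)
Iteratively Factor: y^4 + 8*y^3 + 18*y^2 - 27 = (y + 3)*(y^3 + 5*y^2 + 3*y - 9) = (y - 1)*(y + 3)*(y^2 + 6*y + 9) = (y - 1)*(y + 3)^2*(y + 3)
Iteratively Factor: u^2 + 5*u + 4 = (u + 1)*(u + 4)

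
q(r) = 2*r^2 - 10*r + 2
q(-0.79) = 11.15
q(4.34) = -3.73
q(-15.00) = 602.00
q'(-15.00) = -70.00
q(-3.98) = 73.48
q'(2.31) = -0.76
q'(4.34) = 7.36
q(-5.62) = 121.37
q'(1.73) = -3.08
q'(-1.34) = -15.36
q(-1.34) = 18.99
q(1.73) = -9.31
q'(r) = 4*r - 10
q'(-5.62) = -32.48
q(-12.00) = 410.00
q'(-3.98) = -25.92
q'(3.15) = 2.60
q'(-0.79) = -13.16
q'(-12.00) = -58.00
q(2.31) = -10.43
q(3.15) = -9.66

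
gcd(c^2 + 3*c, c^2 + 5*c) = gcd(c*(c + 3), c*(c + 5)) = c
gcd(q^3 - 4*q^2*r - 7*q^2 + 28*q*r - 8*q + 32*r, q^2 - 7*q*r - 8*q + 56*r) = q - 8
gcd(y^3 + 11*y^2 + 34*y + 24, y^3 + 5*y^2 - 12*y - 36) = y + 6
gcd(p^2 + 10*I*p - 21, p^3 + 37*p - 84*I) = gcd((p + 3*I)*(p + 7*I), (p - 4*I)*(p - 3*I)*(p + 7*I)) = p + 7*I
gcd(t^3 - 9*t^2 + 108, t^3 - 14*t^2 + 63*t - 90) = t - 6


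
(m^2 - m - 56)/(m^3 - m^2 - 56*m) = 1/m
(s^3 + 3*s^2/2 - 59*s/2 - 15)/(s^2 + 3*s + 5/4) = 2*(s^2 + s - 30)/(2*s + 5)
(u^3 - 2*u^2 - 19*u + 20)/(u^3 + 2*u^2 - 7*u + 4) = (u - 5)/(u - 1)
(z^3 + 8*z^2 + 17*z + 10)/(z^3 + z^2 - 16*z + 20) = (z^2 + 3*z + 2)/(z^2 - 4*z + 4)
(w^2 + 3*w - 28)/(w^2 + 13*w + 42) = (w - 4)/(w + 6)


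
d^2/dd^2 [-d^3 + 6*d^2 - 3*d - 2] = 12 - 6*d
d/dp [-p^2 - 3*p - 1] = -2*p - 3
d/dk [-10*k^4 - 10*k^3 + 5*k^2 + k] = -40*k^3 - 30*k^2 + 10*k + 1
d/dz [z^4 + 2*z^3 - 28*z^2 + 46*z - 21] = 4*z^3 + 6*z^2 - 56*z + 46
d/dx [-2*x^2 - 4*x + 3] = -4*x - 4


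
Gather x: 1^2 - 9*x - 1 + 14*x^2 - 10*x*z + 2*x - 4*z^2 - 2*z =14*x^2 + x*(-10*z - 7) - 4*z^2 - 2*z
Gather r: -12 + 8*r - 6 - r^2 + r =-r^2 + 9*r - 18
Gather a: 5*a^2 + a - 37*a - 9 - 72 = 5*a^2 - 36*a - 81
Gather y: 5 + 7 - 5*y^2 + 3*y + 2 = -5*y^2 + 3*y + 14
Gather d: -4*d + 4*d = 0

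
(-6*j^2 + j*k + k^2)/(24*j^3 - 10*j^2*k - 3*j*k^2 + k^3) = -1/(4*j - k)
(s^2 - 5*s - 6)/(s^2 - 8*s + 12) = (s + 1)/(s - 2)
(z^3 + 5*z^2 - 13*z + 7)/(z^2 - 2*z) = (z^3 + 5*z^2 - 13*z + 7)/(z*(z - 2))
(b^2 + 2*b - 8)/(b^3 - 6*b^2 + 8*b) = (b + 4)/(b*(b - 4))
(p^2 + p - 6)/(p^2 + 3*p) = (p - 2)/p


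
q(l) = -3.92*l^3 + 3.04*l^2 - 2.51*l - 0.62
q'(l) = -11.76*l^2 + 6.08*l - 2.51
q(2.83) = -72.22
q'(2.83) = -79.49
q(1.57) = -12.24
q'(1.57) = -21.95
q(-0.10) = -0.33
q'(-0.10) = -3.24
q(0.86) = -3.02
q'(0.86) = -5.98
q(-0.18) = -0.05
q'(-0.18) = -3.99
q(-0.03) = -0.54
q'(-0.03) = -2.70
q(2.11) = -29.21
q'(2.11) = -42.04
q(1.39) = -8.76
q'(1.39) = -16.78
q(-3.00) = 140.11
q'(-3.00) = -126.59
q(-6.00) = 970.60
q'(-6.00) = -462.35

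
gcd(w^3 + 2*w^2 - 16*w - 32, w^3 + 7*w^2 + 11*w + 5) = 1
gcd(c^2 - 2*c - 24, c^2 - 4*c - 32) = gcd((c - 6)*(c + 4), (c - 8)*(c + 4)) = c + 4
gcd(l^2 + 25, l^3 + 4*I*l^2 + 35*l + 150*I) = l + 5*I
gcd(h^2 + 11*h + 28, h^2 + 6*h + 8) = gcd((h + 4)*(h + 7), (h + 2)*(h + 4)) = h + 4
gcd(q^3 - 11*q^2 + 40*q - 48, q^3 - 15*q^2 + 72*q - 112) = q^2 - 8*q + 16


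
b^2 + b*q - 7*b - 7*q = (b - 7)*(b + q)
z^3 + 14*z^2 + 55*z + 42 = (z + 1)*(z + 6)*(z + 7)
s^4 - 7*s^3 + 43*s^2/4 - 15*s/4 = s*(s - 5)*(s - 3/2)*(s - 1/2)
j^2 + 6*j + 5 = (j + 1)*(j + 5)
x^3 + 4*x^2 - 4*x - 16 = (x - 2)*(x + 2)*(x + 4)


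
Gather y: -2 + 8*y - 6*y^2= -6*y^2 + 8*y - 2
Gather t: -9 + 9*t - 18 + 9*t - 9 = 18*t - 36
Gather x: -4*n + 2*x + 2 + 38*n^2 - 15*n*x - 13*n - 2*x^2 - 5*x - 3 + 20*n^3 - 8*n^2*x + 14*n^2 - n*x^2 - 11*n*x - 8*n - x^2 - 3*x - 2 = 20*n^3 + 52*n^2 - 25*n + x^2*(-n - 3) + x*(-8*n^2 - 26*n - 6) - 3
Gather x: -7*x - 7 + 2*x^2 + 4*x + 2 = 2*x^2 - 3*x - 5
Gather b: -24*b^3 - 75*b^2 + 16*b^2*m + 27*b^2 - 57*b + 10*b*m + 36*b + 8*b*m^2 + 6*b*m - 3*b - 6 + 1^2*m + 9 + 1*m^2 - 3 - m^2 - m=-24*b^3 + b^2*(16*m - 48) + b*(8*m^2 + 16*m - 24)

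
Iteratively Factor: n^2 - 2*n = (n - 2)*(n)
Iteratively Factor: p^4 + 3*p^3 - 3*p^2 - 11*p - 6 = (p + 1)*(p^3 + 2*p^2 - 5*p - 6) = (p + 1)*(p + 3)*(p^2 - p - 2) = (p - 2)*(p + 1)*(p + 3)*(p + 1)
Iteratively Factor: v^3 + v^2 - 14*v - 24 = (v + 2)*(v^2 - v - 12) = (v - 4)*(v + 2)*(v + 3)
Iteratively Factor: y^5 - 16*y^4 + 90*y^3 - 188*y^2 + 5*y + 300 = (y - 3)*(y^4 - 13*y^3 + 51*y^2 - 35*y - 100) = (y - 5)*(y - 3)*(y^3 - 8*y^2 + 11*y + 20) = (y - 5)*(y - 4)*(y - 3)*(y^2 - 4*y - 5) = (y - 5)^2*(y - 4)*(y - 3)*(y + 1)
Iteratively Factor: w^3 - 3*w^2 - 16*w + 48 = (w - 3)*(w^2 - 16) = (w - 3)*(w + 4)*(w - 4)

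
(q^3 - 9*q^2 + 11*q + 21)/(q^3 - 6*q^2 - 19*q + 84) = (q + 1)/(q + 4)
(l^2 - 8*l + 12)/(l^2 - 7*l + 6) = (l - 2)/(l - 1)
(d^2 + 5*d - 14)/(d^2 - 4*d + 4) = (d + 7)/(d - 2)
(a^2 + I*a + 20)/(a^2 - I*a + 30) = (a - 4*I)/(a - 6*I)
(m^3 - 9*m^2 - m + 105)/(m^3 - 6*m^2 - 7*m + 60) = (m - 7)/(m - 4)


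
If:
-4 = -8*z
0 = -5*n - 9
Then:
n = -9/5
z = 1/2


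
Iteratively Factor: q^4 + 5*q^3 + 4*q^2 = (q + 1)*(q^3 + 4*q^2) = q*(q + 1)*(q^2 + 4*q) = q^2*(q + 1)*(q + 4)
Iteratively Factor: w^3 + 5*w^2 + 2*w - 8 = (w - 1)*(w^2 + 6*w + 8) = (w - 1)*(w + 4)*(w + 2)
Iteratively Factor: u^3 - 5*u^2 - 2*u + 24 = (u - 3)*(u^2 - 2*u - 8) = (u - 3)*(u + 2)*(u - 4)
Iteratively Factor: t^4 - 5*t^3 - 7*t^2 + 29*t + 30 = (t - 3)*(t^3 - 2*t^2 - 13*t - 10) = (t - 3)*(t + 1)*(t^2 - 3*t - 10) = (t - 3)*(t + 1)*(t + 2)*(t - 5)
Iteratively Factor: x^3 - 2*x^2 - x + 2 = (x - 1)*(x^2 - x - 2) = (x - 1)*(x + 1)*(x - 2)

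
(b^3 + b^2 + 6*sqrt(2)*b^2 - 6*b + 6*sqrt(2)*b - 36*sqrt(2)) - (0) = b^3 + b^2 + 6*sqrt(2)*b^2 - 6*b + 6*sqrt(2)*b - 36*sqrt(2)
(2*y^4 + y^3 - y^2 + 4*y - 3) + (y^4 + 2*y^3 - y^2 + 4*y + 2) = 3*y^4 + 3*y^3 - 2*y^2 + 8*y - 1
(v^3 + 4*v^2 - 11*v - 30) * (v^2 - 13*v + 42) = v^5 - 9*v^4 - 21*v^3 + 281*v^2 - 72*v - 1260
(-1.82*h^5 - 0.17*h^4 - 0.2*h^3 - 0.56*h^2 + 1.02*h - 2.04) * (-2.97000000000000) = 5.4054*h^5 + 0.5049*h^4 + 0.594*h^3 + 1.6632*h^2 - 3.0294*h + 6.0588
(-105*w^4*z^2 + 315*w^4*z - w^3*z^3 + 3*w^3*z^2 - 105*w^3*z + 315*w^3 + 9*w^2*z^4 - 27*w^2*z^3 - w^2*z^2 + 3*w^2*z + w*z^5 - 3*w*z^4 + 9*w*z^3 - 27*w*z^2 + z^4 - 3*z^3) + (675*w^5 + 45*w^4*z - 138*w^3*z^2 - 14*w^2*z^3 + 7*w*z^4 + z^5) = 675*w^5 - 105*w^4*z^2 + 360*w^4*z - w^3*z^3 - 135*w^3*z^2 - 105*w^3*z + 315*w^3 + 9*w^2*z^4 - 41*w^2*z^3 - w^2*z^2 + 3*w^2*z + w*z^5 + 4*w*z^4 + 9*w*z^3 - 27*w*z^2 + z^5 + z^4 - 3*z^3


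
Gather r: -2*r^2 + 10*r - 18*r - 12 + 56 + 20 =-2*r^2 - 8*r + 64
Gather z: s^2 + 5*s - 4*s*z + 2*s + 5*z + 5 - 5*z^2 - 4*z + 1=s^2 + 7*s - 5*z^2 + z*(1 - 4*s) + 6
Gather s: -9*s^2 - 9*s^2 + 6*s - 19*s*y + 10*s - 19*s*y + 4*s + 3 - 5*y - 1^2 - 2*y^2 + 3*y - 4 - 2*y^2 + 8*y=-18*s^2 + s*(20 - 38*y) - 4*y^2 + 6*y - 2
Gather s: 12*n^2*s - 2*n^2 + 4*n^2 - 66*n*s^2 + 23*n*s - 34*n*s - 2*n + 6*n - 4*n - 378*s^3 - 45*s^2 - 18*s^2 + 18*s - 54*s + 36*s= 2*n^2 - 378*s^3 + s^2*(-66*n - 63) + s*(12*n^2 - 11*n)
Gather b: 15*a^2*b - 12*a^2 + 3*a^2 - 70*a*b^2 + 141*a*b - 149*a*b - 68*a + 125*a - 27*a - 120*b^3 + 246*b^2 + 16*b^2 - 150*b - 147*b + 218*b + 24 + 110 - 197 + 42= -9*a^2 + 30*a - 120*b^3 + b^2*(262 - 70*a) + b*(15*a^2 - 8*a - 79) - 21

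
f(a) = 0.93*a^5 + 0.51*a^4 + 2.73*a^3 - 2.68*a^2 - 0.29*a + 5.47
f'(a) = 4.65*a^4 + 2.04*a^3 + 8.19*a^2 - 5.36*a - 0.29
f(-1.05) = -0.91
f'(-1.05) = 17.66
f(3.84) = 1006.81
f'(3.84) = 1226.47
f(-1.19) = -3.78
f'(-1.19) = 23.57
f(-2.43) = -109.84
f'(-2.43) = 193.96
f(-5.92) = -6788.99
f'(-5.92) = 5606.59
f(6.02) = 8525.03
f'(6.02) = 6816.47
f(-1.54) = -15.60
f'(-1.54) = 46.09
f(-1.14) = -2.66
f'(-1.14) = 21.30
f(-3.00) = -276.17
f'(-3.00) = 411.07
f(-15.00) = -690206.93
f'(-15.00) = 230444.11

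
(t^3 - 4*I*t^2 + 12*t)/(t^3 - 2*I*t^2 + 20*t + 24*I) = t/(t + 2*I)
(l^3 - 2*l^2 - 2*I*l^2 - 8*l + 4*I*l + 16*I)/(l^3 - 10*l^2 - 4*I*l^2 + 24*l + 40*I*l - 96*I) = (l^2 + l*(2 - 2*I) - 4*I)/(l^2 + l*(-6 - 4*I) + 24*I)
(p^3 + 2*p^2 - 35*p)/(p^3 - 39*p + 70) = p/(p - 2)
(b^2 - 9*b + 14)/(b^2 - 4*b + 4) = (b - 7)/(b - 2)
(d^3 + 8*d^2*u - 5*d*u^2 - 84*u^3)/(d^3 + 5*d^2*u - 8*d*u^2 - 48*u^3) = (d + 7*u)/(d + 4*u)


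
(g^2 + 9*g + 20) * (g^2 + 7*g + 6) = g^4 + 16*g^3 + 89*g^2 + 194*g + 120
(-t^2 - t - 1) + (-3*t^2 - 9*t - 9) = -4*t^2 - 10*t - 10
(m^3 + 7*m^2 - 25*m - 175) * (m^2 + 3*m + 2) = m^5 + 10*m^4 - 2*m^3 - 236*m^2 - 575*m - 350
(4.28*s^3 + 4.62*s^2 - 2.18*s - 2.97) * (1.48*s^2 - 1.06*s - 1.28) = 6.3344*s^5 + 2.3008*s^4 - 13.602*s^3 - 7.9984*s^2 + 5.9386*s + 3.8016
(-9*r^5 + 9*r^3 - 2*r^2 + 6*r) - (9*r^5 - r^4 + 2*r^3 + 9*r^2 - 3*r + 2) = -18*r^5 + r^4 + 7*r^3 - 11*r^2 + 9*r - 2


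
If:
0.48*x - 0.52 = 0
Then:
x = 1.08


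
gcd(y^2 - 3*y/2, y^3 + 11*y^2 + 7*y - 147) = 1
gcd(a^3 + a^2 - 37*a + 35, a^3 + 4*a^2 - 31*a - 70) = a^2 + 2*a - 35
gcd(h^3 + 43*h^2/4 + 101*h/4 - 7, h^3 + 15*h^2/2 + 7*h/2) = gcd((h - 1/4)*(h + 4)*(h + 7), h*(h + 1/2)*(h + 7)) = h + 7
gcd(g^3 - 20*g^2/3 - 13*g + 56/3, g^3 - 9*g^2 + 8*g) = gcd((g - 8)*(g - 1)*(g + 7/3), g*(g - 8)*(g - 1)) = g^2 - 9*g + 8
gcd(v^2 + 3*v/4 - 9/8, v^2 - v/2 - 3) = v + 3/2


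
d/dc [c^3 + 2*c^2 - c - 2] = 3*c^2 + 4*c - 1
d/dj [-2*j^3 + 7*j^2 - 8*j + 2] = -6*j^2 + 14*j - 8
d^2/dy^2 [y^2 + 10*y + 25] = 2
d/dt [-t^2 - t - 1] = -2*t - 1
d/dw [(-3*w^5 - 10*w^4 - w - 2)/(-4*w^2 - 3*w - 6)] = 4*w*(9*w^5 + 29*w^4 + 45*w^3 + 60*w^2 - w - 4)/(16*w^4 + 24*w^3 + 57*w^2 + 36*w + 36)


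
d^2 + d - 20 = (d - 4)*(d + 5)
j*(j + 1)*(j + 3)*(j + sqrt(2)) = j^4 + sqrt(2)*j^3 + 4*j^3 + 3*j^2 + 4*sqrt(2)*j^2 + 3*sqrt(2)*j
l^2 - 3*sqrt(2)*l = l*(l - 3*sqrt(2))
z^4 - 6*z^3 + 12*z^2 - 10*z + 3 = (z - 3)*(z - 1)^3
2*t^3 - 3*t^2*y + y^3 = (-t + y)^2*(2*t + y)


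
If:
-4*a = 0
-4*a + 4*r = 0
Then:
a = 0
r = 0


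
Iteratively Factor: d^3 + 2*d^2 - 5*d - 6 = (d + 1)*(d^2 + d - 6) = (d - 2)*(d + 1)*(d + 3)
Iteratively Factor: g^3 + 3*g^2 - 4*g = (g + 4)*(g^2 - g) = (g - 1)*(g + 4)*(g)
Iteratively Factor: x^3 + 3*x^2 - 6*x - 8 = (x + 1)*(x^2 + 2*x - 8) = (x + 1)*(x + 4)*(x - 2)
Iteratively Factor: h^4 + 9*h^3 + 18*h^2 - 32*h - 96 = (h + 3)*(h^3 + 6*h^2 - 32) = (h - 2)*(h + 3)*(h^2 + 8*h + 16) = (h - 2)*(h + 3)*(h + 4)*(h + 4)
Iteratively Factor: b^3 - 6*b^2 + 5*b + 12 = (b - 4)*(b^2 - 2*b - 3) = (b - 4)*(b + 1)*(b - 3)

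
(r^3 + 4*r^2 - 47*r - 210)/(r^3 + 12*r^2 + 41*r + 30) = (r - 7)/(r + 1)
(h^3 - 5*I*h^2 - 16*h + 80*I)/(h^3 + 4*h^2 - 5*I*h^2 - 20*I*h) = (h - 4)/h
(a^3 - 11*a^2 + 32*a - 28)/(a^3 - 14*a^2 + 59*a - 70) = (a - 2)/(a - 5)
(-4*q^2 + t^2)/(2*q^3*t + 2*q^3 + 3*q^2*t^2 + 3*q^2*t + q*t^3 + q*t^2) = (-2*q + t)/(q*(q*t + q + t^2 + t))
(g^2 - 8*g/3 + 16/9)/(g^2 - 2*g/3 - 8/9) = (3*g - 4)/(3*g + 2)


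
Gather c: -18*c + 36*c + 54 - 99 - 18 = 18*c - 63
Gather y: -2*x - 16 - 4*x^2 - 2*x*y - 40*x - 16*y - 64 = -4*x^2 - 42*x + y*(-2*x - 16) - 80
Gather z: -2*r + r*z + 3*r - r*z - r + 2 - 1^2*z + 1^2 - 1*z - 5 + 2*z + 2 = 0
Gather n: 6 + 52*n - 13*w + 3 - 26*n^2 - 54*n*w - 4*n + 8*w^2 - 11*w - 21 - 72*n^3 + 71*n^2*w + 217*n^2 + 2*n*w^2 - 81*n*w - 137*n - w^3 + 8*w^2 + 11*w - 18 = -72*n^3 + n^2*(71*w + 191) + n*(2*w^2 - 135*w - 89) - w^3 + 16*w^2 - 13*w - 30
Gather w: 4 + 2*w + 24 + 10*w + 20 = 12*w + 48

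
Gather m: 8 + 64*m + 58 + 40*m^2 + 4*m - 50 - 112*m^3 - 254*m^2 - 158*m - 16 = -112*m^3 - 214*m^2 - 90*m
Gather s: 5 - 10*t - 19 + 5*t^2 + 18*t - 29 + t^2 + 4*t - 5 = 6*t^2 + 12*t - 48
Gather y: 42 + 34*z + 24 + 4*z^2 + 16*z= 4*z^2 + 50*z + 66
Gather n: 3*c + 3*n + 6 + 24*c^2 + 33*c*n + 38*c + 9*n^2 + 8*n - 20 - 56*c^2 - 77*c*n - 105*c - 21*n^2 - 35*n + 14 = -32*c^2 - 64*c - 12*n^2 + n*(-44*c - 24)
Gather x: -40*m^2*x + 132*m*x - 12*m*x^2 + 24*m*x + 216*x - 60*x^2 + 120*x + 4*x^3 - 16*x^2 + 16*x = 4*x^3 + x^2*(-12*m - 76) + x*(-40*m^2 + 156*m + 352)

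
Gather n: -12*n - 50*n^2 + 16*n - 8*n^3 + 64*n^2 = -8*n^3 + 14*n^2 + 4*n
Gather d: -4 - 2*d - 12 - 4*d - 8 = -6*d - 24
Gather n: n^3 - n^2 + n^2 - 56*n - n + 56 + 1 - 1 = n^3 - 57*n + 56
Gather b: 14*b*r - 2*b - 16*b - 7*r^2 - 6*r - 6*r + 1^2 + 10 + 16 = b*(14*r - 18) - 7*r^2 - 12*r + 27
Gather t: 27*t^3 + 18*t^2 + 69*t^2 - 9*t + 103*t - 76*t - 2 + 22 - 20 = 27*t^3 + 87*t^2 + 18*t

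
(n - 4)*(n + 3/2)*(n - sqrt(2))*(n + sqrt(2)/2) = n^4 - 5*n^3/2 - sqrt(2)*n^3/2 - 7*n^2 + 5*sqrt(2)*n^2/4 + 5*n/2 + 3*sqrt(2)*n + 6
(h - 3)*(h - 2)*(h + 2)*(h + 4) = h^4 + h^3 - 16*h^2 - 4*h + 48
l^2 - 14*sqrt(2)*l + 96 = (l - 8*sqrt(2))*(l - 6*sqrt(2))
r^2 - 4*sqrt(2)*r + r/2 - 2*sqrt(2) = (r + 1/2)*(r - 4*sqrt(2))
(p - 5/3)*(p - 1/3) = p^2 - 2*p + 5/9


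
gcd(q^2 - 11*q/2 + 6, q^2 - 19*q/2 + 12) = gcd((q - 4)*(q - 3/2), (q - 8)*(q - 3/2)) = q - 3/2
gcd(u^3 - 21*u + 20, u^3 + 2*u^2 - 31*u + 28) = u^2 - 5*u + 4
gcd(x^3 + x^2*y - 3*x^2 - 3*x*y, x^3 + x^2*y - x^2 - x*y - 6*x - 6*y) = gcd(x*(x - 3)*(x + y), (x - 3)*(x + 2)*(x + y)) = x^2 + x*y - 3*x - 3*y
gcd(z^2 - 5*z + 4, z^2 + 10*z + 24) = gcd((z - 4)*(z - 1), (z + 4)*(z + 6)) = 1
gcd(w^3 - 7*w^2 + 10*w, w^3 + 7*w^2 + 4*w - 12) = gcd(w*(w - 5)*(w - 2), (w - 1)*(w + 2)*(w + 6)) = 1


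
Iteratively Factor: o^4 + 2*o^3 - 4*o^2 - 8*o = (o + 2)*(o^3 - 4*o) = (o - 2)*(o + 2)*(o^2 + 2*o) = o*(o - 2)*(o + 2)*(o + 2)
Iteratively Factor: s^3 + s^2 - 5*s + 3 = (s - 1)*(s^2 + 2*s - 3) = (s - 1)*(s + 3)*(s - 1)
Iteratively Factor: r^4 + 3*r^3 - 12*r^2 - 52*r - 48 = (r - 4)*(r^3 + 7*r^2 + 16*r + 12) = (r - 4)*(r + 2)*(r^2 + 5*r + 6) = (r - 4)*(r + 2)^2*(r + 3)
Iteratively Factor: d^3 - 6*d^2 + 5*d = (d - 1)*(d^2 - 5*d) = d*(d - 1)*(d - 5)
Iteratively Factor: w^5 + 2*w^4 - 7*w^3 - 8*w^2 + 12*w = (w + 3)*(w^4 - w^3 - 4*w^2 + 4*w) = (w + 2)*(w + 3)*(w^3 - 3*w^2 + 2*w) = (w - 1)*(w + 2)*(w + 3)*(w^2 - 2*w) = (w - 2)*(w - 1)*(w + 2)*(w + 3)*(w)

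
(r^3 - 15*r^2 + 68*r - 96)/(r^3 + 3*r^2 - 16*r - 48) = (r^2 - 11*r + 24)/(r^2 + 7*r + 12)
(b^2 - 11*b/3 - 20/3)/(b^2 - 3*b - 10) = (b + 4/3)/(b + 2)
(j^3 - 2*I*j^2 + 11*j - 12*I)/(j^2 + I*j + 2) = (j^2 - I*j + 12)/(j + 2*I)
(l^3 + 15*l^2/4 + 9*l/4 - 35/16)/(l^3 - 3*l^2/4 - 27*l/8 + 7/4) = (l + 5/2)/(l - 2)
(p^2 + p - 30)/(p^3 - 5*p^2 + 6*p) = (p^2 + p - 30)/(p*(p^2 - 5*p + 6))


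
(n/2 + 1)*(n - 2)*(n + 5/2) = n^3/2 + 5*n^2/4 - 2*n - 5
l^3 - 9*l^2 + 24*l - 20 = (l - 5)*(l - 2)^2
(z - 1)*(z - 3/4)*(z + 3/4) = z^3 - z^2 - 9*z/16 + 9/16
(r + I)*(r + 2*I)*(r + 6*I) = r^3 + 9*I*r^2 - 20*r - 12*I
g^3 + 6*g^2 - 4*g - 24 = (g - 2)*(g + 2)*(g + 6)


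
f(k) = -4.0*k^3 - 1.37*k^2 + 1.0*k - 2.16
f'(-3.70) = -153.14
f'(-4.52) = -231.78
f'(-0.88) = -5.88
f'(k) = -12.0*k^2 - 2.74*k + 1.0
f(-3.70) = 178.00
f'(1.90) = -47.53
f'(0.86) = -10.23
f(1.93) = -34.09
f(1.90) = -32.64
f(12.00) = -7099.44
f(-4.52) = 334.71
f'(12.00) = -1759.88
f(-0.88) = -1.38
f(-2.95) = 85.66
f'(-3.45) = -132.38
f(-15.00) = 13174.59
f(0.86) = -4.86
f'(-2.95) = -95.35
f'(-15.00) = -2657.90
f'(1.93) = -48.99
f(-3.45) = 142.34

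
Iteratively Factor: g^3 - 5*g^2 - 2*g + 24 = (g + 2)*(g^2 - 7*g + 12) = (g - 4)*(g + 2)*(g - 3)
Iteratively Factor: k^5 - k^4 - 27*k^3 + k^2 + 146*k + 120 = (k - 5)*(k^4 + 4*k^3 - 7*k^2 - 34*k - 24) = (k - 5)*(k + 4)*(k^3 - 7*k - 6) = (k - 5)*(k + 2)*(k + 4)*(k^2 - 2*k - 3) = (k - 5)*(k + 1)*(k + 2)*(k + 4)*(k - 3)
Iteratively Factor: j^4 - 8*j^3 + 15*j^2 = (j)*(j^3 - 8*j^2 + 15*j) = j^2*(j^2 - 8*j + 15) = j^2*(j - 3)*(j - 5)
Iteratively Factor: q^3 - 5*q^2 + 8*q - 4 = (q - 2)*(q^2 - 3*q + 2) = (q - 2)*(q - 1)*(q - 2)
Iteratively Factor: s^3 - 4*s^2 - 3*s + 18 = (s + 2)*(s^2 - 6*s + 9) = (s - 3)*(s + 2)*(s - 3)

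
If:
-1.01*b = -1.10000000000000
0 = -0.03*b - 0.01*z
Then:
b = 1.09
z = -3.27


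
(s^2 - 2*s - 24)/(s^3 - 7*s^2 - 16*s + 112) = (s - 6)/(s^2 - 11*s + 28)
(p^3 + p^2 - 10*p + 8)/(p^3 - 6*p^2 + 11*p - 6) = (p + 4)/(p - 3)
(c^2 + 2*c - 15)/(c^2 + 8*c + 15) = (c - 3)/(c + 3)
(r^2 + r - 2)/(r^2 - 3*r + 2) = (r + 2)/(r - 2)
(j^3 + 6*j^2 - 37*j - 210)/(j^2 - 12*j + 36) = (j^2 + 12*j + 35)/(j - 6)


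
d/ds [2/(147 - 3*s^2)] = 4*s/(3*(s^2 - 49)^2)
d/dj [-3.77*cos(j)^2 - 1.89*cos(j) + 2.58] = (7.54*cos(j) + 1.89)*sin(j)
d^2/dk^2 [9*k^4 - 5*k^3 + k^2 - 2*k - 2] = 108*k^2 - 30*k + 2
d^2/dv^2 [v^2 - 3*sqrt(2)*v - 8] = 2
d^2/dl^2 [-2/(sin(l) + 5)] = 2*(sin(l)^2 - 5*sin(l) - 2)/(sin(l) + 5)^3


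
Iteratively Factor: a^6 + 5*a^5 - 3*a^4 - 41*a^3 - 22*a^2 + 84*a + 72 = (a - 2)*(a^5 + 7*a^4 + 11*a^3 - 19*a^2 - 60*a - 36) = (a - 2)*(a + 1)*(a^4 + 6*a^3 + 5*a^2 - 24*a - 36) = (a - 2)^2*(a + 1)*(a^3 + 8*a^2 + 21*a + 18) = (a - 2)^2*(a + 1)*(a + 2)*(a^2 + 6*a + 9) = (a - 2)^2*(a + 1)*(a + 2)*(a + 3)*(a + 3)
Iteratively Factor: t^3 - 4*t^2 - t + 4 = (t + 1)*(t^2 - 5*t + 4) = (t - 1)*(t + 1)*(t - 4)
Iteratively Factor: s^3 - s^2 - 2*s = (s + 1)*(s^2 - 2*s) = s*(s + 1)*(s - 2)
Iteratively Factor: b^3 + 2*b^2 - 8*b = (b - 2)*(b^2 + 4*b) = b*(b - 2)*(b + 4)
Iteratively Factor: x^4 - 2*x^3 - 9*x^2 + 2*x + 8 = (x - 4)*(x^3 + 2*x^2 - x - 2) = (x - 4)*(x - 1)*(x^2 + 3*x + 2) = (x - 4)*(x - 1)*(x + 1)*(x + 2)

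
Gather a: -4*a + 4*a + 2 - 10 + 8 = 0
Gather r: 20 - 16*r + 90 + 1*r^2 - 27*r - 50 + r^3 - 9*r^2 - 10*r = r^3 - 8*r^2 - 53*r + 60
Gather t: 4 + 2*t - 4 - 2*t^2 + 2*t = -2*t^2 + 4*t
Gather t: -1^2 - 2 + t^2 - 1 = t^2 - 4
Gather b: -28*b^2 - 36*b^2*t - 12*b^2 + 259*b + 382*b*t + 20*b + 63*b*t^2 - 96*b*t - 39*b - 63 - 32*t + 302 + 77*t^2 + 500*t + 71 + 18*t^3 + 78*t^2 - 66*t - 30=b^2*(-36*t - 40) + b*(63*t^2 + 286*t + 240) + 18*t^3 + 155*t^2 + 402*t + 280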